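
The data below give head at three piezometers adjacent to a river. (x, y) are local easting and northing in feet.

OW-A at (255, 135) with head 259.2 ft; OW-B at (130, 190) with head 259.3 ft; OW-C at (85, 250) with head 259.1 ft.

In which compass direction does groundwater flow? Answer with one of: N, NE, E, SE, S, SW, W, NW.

NE

With h = a·x + b·y + c and OW-A as origin, the differences give:
  (-125)·a + 55·b = +0.1
  (-170)·a + 115·b = -0.1
Eliminate b (×115 and ×55, subtract): -5025·a = 17.00 → a = ∂h/∂x = -0.003383
Back-substitute: b = ∂h/∂y = -0.005871.
Flow = −∇h = (+0.003383 east, +0.005871 north), which points northeast.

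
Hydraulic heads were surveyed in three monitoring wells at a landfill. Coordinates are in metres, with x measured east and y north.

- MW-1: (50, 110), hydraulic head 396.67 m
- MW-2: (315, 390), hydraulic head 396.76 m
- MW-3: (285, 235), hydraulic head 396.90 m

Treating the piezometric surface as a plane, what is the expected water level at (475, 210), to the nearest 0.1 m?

Taking MW-1 as reference: MW-2−MW-1 = (265, 280, +0.09); MW-3−MW-1 = (235, 125, +0.23).
Determinant of the coordinate differences = 265·125 − 235·280 = -32675.
∂h/∂x = [(+0.09)·125 − (+0.23)·280] / -32675 = +0.001627
∂h/∂y = [265·(+0.23) − 235·(+0.09)] / -32675 = -0.001218
h(475, 210) = 396.67 + (+0.001627)·(425) + (-0.001218)·(100) = 396.67 +0.691 -0.122 = 397.240 m.

397.2 m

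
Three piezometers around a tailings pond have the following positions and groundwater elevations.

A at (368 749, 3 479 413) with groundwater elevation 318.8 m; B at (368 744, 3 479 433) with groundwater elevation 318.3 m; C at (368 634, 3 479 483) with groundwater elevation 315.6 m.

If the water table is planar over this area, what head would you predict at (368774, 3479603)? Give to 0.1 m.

With h = a·x + b·y + c and A as origin, the differences give:
  (-5)·a + 20·b = -0.5
  (-115)·a + 70·b = -3.2
Eliminate b (×70 and ×20, subtract): 1950·a = 29.00 → a = ∂h/∂x = +0.01487
Back-substitute: b = ∂h/∂y = -0.02128.
h(368774, 3479603) = 318.8 + (+0.01487)·(25) + (-0.02128)·(190) = 318.8 +0.372 -4.044 = 315.128 m.

315.1 m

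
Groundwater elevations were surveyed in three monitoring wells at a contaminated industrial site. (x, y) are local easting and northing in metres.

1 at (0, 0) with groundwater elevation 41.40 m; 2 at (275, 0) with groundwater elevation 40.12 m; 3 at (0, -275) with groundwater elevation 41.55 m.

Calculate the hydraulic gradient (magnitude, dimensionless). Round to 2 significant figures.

∂h/∂x = (40.12 − 41.40) / (275 − 0) = -0.004655
∂h/∂y = (41.55 − 41.40) / (-275 − 0) = -0.0005455
|∇h| = √(-0.004655² + -0.0005455²) = 0.004687

0.0047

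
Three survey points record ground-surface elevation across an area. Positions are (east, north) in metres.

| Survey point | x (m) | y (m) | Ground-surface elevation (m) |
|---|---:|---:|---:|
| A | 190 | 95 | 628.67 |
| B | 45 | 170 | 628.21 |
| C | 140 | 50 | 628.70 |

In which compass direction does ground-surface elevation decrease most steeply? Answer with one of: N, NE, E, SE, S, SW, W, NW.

With z = a·x + b·y + c and A as origin, the differences give:
  (-145)·a + 75·b = -0.46
  (-50)·a + (-45)·b = +0.03
Eliminate b (×(-45) and ×75, subtract): 10275·a = 18.450 → a = ∂z/∂x = +0.001796
Back-substitute: b = ∂z/∂y = -0.002662.
Steepest decrease is along −∇f = (-0.001796 E, +0.002662 N) → northwest.

NW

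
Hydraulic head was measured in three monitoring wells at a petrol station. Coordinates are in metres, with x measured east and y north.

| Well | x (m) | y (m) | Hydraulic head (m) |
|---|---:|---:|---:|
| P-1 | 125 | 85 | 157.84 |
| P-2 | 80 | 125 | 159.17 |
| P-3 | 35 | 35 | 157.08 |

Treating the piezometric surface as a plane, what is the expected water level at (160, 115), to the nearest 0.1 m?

With h = a·x + b·y + c and P-1 as origin, the differences give:
  (-45)·a + 40·b = +1.33
  (-90)·a + (-50)·b = -0.76
Eliminate b (×(-50) and ×40, subtract): 5850·a = -36.100 → a = ∂h/∂x = -0.006171
Back-substitute: b = ∂h/∂y = +0.02631.
h(160, 115) = 157.84 + (-0.006171)·(35) + (+0.02631)·(30) = 157.84 -0.216 +0.789 = 158.413 m.

158.4 m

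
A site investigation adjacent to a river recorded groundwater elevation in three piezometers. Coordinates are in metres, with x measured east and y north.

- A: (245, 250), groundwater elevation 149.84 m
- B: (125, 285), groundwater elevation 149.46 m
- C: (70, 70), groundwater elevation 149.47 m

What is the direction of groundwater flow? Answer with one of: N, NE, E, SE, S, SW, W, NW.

With h = a·x + b·y + c and A as origin, the differences give:
  (-120)·a + 35·b = -0.38
  (-175)·a + (-180)·b = -0.37
Eliminate b (×(-180) and ×35, subtract): 27725·a = 81.350 → a = ∂h/∂x = +0.002934
Back-substitute: b = ∂h/∂y = -0.0007971.
Flow = −∇h = (-0.002934 east, +0.0007971 north), which points west.

W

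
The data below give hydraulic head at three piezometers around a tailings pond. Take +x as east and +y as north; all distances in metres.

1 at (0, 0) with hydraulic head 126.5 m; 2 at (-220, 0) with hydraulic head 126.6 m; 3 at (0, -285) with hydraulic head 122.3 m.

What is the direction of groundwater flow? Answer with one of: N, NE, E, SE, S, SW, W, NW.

S

∂h/∂x = (126.6 − 126.5) / (-220 − 0) = -0.0004545
∂h/∂y = (122.3 − 126.5) / (-285 − 0) = +0.01474
Flow = −∇h = (+0.0004545 east, -0.01474 north), which points south.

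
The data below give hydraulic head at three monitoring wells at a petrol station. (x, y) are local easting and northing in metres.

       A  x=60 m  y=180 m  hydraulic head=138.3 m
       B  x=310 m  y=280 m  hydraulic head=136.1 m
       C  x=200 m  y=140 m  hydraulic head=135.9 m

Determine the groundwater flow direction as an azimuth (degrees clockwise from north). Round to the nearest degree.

132°

Taking A as reference: B−A = (250, 100, -2.2); C−A = (140, -40, -2.4).
Determinant of the coordinate differences = 250·(-40) − 140·100 = -24000.
∂h/∂x = [(-2.2)·(-40) − (-2.4)·100] / -24000 = -0.01367
∂h/∂y = [250·(-2.4) − 140·(-2.2)] / -24000 = +0.01217
Flow direction (−∇h) has components (+0.01367 E, -0.01217 N).
Azimuth = atan2(E, N) = atan2(+0.01367, -0.01217) = 131.7° ≈ 132°.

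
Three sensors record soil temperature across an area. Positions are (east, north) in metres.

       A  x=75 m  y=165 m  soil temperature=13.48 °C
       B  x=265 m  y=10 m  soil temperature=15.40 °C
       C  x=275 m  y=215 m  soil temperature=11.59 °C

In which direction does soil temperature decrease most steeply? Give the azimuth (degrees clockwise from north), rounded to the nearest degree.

015°

Taking A as reference: B−A = (190, -155, +1.92); C−A = (200, 50, -1.89).
Solve a·Δx + b·Δy = ΔT: det = 190·50 − 200·(-155) = 40500.
∂T/∂x = [(+1.92)·50 − (-1.89)·(-155)] / 40500 = -0.004863
∂T/∂y = [190·(-1.89) − 200·(+1.92)] / 40500 = -0.01835
Steepest decrease is along −∇f: components (+0.004863 E, +0.01835 N).
Azimuth = atan2(+0.004863, +0.01835) = 14.8° ≈ 015°.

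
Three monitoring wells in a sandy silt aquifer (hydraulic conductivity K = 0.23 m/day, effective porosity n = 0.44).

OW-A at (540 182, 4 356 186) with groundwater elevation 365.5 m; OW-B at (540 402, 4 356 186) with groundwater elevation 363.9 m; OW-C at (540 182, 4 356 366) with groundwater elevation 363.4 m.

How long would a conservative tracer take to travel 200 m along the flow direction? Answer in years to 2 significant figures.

76 years

∂h/∂x = (363.9 − 365.5) / (540402 − 540182) = -0.007273
∂h/∂y = (363.4 − 365.5) / (4356366 − 4356186) = -0.01167
|∇h| = √(-0.007273² + -0.01167²) = 0.01375
Seepage velocity v = K·i/n = 0.23 × 0.01375 / 0.44 = 0.007187 m/day.
t = 200 / 0.007187 = 2.783e+04 days = 76.2 years.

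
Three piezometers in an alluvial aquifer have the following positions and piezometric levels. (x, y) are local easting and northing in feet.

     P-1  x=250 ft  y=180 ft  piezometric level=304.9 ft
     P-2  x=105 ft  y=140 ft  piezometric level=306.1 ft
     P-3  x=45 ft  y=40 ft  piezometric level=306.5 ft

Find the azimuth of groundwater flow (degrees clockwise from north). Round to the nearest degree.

Three-point gradient (reference P-1): Δ to P-2 = (-145, -40, +1.2), Δ to P-3 = (-205, -140, +1.6).
∂h/∂x = -0.008595, ∂h/∂y = +0.001157 (det = 12100).
Flow direction (−∇h) has components (+0.008595 E, -0.001157 N).
Azimuth = atan2(E, N) = atan2(+0.008595, -0.001157) = 97.7° ≈ 098°.

098°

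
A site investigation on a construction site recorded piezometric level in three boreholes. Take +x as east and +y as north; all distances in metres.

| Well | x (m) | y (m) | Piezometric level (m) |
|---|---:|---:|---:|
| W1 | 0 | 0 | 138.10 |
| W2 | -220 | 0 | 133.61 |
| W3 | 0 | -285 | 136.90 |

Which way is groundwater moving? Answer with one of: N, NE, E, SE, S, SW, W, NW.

∂h/∂x = (133.61 − 138.10) / (-220 − 0) = +0.02041
∂h/∂y = (136.90 − 138.10) / (-285 − 0) = +0.004211
Flow = −∇h = (-0.02041 east, -0.004211 north), which points west.

W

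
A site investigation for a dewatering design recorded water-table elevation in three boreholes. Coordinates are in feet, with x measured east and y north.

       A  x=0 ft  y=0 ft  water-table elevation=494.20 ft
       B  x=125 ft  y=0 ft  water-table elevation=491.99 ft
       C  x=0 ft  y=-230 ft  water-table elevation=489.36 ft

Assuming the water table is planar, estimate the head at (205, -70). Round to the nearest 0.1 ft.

489.1 ft

∂h/∂x = (491.99 − 494.20) / (125 − 0) = -0.01768
∂h/∂y = (489.36 − 494.20) / (-230 − 0) = +0.02104
h(205, -70) = 494.20 + (-0.01768)·(205) + (+0.02104)·(-70) = 494.20 -3.624 -1.473 = 489.103 ft.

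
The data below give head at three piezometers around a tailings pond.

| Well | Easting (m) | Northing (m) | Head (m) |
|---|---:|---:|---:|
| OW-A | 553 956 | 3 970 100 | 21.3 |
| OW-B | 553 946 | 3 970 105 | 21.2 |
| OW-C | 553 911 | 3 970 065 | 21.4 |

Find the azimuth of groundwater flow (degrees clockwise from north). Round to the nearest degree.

Differences from OW-A: to OW-B (Δx, Δy, Δh) = (-10, 5, -0.1); to OW-C = (-45, -35, +0.1).
Determinant of the coordinate differences = (-10)·(-35) − (-45)·5 = 575.
∂h/∂x = [(-0.1)·(-35) − (+0.1)·5] / 575 = +0.005217
∂h/∂y = [(-10)·(+0.1) − (-45)·(-0.1)] / 575 = -0.009565
Flow direction (−∇h) has components (-0.005217 E, +0.009565 N).
Azimuth = atan2(E, N) = atan2(-0.005217, +0.009565) = 331.4° ≈ 331°.

331°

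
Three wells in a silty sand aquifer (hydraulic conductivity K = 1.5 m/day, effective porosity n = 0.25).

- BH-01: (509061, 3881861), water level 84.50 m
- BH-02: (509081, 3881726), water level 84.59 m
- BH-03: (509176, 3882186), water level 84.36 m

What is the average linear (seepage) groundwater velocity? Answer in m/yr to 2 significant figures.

1.7 m/yr

Three-point gradient (reference BH-01): Δ to BH-02 = (20, -135, +0.09), Δ to BH-03 = (115, 325, -0.14).
∂h/∂x = +0.0004699, ∂h/∂y = -0.0005970 (det = 22025).
|∇h| = √(0.0004699² + -0.0005970²) = 0.0007597
Seepage velocity v = K·i/n = 1.5 × 0.0007597 / 0.25 = 0.004558 m/day = 1.665 m/yr.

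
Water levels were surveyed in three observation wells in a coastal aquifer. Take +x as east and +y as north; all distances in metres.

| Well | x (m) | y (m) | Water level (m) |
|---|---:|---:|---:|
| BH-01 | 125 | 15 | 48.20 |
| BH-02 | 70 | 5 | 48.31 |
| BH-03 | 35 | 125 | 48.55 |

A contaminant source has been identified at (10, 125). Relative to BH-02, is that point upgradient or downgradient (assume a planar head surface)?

Three-point gradient (reference BH-01): Δ to BH-02 = (-55, -10, +0.11), Δ to BH-03 = (-90, 110, +0.35).
∂h/∂x = -0.002245, ∂h/∂y = +0.001345 (det = -6950).
Head at (10, 125) = 48.20 + (-0.002245)·(-115) + (+0.001345)·(110) = 48.61 m.
That is higher than the 48.31 m at BH-02, so the point is upgradient.

upgradient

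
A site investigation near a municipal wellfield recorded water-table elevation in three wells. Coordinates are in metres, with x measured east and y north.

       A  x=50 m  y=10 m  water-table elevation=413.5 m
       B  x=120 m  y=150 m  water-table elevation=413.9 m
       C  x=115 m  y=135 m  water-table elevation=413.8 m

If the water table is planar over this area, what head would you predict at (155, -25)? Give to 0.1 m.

Differences from A: to B (Δx, Δy, Δh) = (70, 140, +0.4); to C = (65, 125, +0.3).
Determinant of the coordinate differences = 70·125 − 65·140 = -350.
∂h/∂x = [(+0.4)·125 − (+0.3)·140] / -350 = -0.02286
∂h/∂y = [70·(+0.3) − 65·(+0.4)] / -350 = +0.01429
h(155, -25) = 413.5 + (-0.02286)·(105) + (+0.01429)·(-35) = 413.5 -2.400 -0.500 = 410.600 m.

410.6 m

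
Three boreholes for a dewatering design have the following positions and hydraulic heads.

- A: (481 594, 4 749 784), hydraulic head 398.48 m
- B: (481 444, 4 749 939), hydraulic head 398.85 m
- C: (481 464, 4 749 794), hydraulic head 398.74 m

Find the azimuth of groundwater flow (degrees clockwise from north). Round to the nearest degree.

104°

With h = a·x + b·y + c and A as origin, the differences give:
  (-150)·a + 155·b = +0.37
  (-130)·a + 10·b = +0.26
Eliminate b (×10 and ×155, subtract): 18650·a = -36.600 → a = ∂h/∂x = -0.001962
Back-substitute: b = ∂h/∂y = +0.0004879.
Flow direction (−∇h) has components (+0.001962 E, -0.0004879 N).
Azimuth = atan2(E, N) = atan2(+0.001962, -0.0004879) = 104.0° ≈ 104°.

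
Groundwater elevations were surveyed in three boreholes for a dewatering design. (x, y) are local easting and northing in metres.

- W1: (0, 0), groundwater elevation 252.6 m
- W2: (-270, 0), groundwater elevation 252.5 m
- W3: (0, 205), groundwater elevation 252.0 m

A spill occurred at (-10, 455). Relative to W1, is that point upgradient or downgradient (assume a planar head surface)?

∂h/∂x = (252.5 − 252.6) / (-270 − 0) = +0.0003704
∂h/∂y = (252.0 − 252.6) / (205 − 0) = -0.002927
Head at (-10, 455) = 252.6 + (+0.0003704)·(-10) + (-0.002927)·(455) = 251.26 m.
That is lower than the 252.6 m at W1, so the point is downgradient.

downgradient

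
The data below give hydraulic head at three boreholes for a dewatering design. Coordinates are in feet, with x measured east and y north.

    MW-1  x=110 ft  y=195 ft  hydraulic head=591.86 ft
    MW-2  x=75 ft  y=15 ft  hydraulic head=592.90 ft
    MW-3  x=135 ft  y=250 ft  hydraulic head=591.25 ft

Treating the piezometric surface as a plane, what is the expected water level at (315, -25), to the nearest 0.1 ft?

With h = a·x + b·y + c and MW-1 as origin, the differences give:
  (-35)·a + (-180)·b = +1.04
  25·a + 55·b = -0.61
Eliminate b (×55 and ×(-180), subtract): 2575·a = -52.600 → a = ∂h/∂x = -0.02043
Back-substitute: b = ∂h/∂y = -0.001806.
h(315, -25) = 591.86 + (-0.02043)·(205) + (-0.001806)·(-220) = 591.86 -4.188 +0.397 = 588.070 ft.

588.1 ft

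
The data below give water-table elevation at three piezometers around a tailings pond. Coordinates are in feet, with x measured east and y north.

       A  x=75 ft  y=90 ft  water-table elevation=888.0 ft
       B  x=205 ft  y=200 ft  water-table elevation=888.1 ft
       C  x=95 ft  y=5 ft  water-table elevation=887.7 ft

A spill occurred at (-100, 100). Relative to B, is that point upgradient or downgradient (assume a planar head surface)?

upgradient

Differences from A: to B (Δx, Δy, Δh) = (130, 110, +0.1); to C = (20, -85, -0.3).
Solve a·Δx + b·Δy = Δh: det = 130·(-85) − 20·110 = -13250.
∂h/∂x = [(+0.1)·(-85) − (-0.3)·110] / -13250 = -0.001849
∂h/∂y = [130·(-0.3) − 20·(+0.1)] / -13250 = +0.003094
Head at (-100, 100) = 888.0 + (-0.001849)·(-175) + (+0.003094)·(10) = 888.35 ft.
That is higher than the 888.1 ft at B, so the point is upgradient.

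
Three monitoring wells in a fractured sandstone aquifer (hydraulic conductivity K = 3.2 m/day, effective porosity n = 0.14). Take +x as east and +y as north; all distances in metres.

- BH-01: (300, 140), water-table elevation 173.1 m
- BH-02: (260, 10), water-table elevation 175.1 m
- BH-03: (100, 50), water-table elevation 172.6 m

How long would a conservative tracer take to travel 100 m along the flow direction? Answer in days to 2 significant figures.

Differences from BH-01: to BH-02 (Δx, Δy, Δh) = (-40, -130, +2.0); to BH-03 = (-200, -90, -0.5).
Solve a·Δx + b·Δy = Δh: det = (-40)·(-90) − (-200)·(-130) = -22400.
∂h/∂x = [(+2.0)·(-90) − (-0.5)·(-130)] / -22400 = +0.01094
∂h/∂y = [(-40)·(-0.5) − (-200)·(+2.0)] / -22400 = -0.01875
|∇h| = √(0.01094² + -0.01875²) = 0.02171
Seepage velocity v = K·i/n = 3.2 × 0.02171 / 0.14 = 0.4962 m/day.
t = 100 / 0.4962 = 201.5 days.

200 days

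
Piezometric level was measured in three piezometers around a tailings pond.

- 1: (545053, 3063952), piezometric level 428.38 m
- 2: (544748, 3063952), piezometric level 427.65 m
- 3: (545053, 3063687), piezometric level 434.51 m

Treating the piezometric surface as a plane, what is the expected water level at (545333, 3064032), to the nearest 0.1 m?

427.2 m

∂h/∂x = (427.65 − 428.38) / (544748 − 545053) = +0.002393
∂h/∂y = (434.51 − 428.38) / (3063687 − 3063952) = -0.02313
h(545333, 3064032) = 428.38 + (+0.002393)·(280) + (-0.02313)·(80) = 428.38 +0.670 -1.851 = 427.200 m.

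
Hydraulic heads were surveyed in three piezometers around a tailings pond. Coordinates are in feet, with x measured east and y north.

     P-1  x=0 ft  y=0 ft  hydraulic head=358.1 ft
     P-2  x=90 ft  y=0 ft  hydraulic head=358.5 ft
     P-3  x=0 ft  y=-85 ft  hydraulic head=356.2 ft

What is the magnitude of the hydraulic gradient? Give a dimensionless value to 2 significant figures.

0.023

∂h/∂x = (358.5 − 358.1) / (90 − 0) = +0.004444
∂h/∂y = (356.2 − 358.1) / (-85 − 0) = +0.02235
|∇h| = √(0.004444² + 0.02235²) = 0.02279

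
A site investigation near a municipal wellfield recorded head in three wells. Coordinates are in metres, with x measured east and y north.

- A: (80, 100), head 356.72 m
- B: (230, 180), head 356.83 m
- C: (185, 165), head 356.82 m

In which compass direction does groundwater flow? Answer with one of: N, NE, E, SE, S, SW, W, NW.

Taking A as reference: B−A = (150, 80, +0.11); C−A = (105, 65, +0.10).
Determinant of the coordinate differences = 150·65 − 105·80 = 1350.
∂h/∂x = [(+0.11)·65 − (+0.10)·80] / 1350 = -0.0006296
∂h/∂y = [150·(+0.10) − 105·(+0.11)] / 1350 = +0.002556
Flow = −∇h = (+0.0006296 east, -0.002556 north), which points south.

S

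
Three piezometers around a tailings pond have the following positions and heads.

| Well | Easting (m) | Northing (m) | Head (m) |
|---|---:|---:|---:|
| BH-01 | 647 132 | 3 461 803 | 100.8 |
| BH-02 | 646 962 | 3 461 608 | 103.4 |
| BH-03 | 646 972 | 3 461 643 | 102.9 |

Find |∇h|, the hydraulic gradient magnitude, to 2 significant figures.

Taking BH-01 as reference: BH-02−BH-01 = (-170, -195, +2.6); BH-03−BH-01 = (-160, -160, +2.1).
Determinant of the coordinate differences = (-170)·(-160) − (-160)·(-195) = -4000.
∂h/∂x = [(+2.6)·(-160) − (+2.1)·(-195)] / -4000 = +0.001625
∂h/∂y = [(-170)·(+2.1) − (-160)·(+2.6)] / -4000 = -0.01475
|∇h| = √(0.001625² + -0.01475²) = 0.01484

0.015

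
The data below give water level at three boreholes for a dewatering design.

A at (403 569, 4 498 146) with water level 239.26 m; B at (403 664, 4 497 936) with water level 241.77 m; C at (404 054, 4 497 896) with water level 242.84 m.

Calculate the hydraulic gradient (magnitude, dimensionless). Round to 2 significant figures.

0.011

Differences from A: to B (Δx, Δy, Δh) = (95, -210, +2.51); to C = (485, -250, +3.58).
Determinant of the coordinate differences = 95·(-250) − 485·(-210) = 78100.
∂h/∂x = [(+2.51)·(-250) − (+3.58)·(-210)] / 78100 = +0.001592
∂h/∂y = [95·(+3.58) − 485·(+2.51)] / 78100 = -0.01123
|∇h| = √(0.001592² + -0.01123²) = 0.01134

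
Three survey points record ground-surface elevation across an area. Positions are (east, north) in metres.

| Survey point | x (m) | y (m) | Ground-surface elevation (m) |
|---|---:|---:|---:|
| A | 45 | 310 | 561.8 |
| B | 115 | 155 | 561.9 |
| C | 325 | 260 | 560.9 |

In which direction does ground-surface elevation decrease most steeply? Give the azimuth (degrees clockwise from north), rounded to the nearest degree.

058°

With z = a·x + b·y + c and A as origin, the differences give:
  70·a + (-155)·b = +0.1
  280·a + (-50)·b = -0.9
Eliminate b (×(-50) and ×(-155), subtract): 39900·a = -144.50 → a = ∂z/∂x = -0.003622
Back-substitute: b = ∂z/∂y = -0.002281.
Steepest decrease is along −∇f: components (+0.003622 E, +0.002281 N).
Azimuth = atan2(+0.003622, +0.002281) = 57.8° ≈ 058°.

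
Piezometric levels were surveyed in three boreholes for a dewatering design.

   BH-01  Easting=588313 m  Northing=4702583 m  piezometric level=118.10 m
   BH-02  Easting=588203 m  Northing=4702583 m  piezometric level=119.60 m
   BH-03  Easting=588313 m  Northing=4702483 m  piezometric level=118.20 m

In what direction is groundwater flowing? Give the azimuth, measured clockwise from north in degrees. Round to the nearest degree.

086°

∂h/∂x = (119.60 − 118.10) / (588203 − 588313) = -0.01364
∂h/∂y = (118.20 − 118.10) / (4702483 − 4702583) = -0.001000
Flow direction (−∇h) has components (+0.01364 E, +0.001000 N).
Azimuth = atan2(E, N) = atan2(+0.01364, +0.001000) = 85.8° ≈ 086°.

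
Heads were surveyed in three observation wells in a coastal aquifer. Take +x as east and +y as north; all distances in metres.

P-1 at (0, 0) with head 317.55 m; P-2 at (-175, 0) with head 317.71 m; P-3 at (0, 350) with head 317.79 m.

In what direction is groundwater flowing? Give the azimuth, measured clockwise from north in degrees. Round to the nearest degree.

127°

∂h/∂x = (317.71 − 317.55) / (-175 − 0) = -0.0009143
∂h/∂y = (317.79 − 317.55) / (350 − 0) = +0.0006857
Flow direction (−∇h) has components (+0.0009143 E, -0.0006857 N).
Azimuth = atan2(E, N) = atan2(+0.0009143, -0.0006857) = 126.9° ≈ 127°.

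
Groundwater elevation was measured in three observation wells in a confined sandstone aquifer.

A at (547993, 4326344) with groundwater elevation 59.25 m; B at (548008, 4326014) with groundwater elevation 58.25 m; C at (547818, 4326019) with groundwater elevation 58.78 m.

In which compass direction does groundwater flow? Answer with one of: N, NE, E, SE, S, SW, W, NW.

Differences from A: to B (Δx, Δy, Δh) = (15, -330, -1.00); to C = (-175, -325, -0.47).
Determinant of the coordinate differences = 15·(-325) − (-175)·(-330) = -62625.
∂h/∂x = [(-1.00)·(-325) − (-0.47)·(-330)] / -62625 = -0.002713
∂h/∂y = [15·(-0.47) − (-175)·(-1.00)] / -62625 = +0.002907
Flow = −∇h = (+0.002713 east, -0.002907 north), which points southeast.

SE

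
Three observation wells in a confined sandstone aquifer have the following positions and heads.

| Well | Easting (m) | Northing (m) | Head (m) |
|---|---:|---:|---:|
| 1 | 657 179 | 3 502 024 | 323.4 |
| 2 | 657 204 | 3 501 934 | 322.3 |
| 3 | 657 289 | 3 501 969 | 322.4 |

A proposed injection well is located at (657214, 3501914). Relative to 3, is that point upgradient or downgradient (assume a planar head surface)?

downgradient

With h = a·x + b·y + c and 1 as origin, the differences give:
  25·a + (-90)·b = -1.1
  110·a + (-55)·b = -1.0
Eliminate b (×(-55) and ×(-90), subtract): 8525·a = -29.50 → a = ∂h/∂x = -0.003460
Back-substitute: b = ∂h/∂y = +0.01126.
Head at (657214, 3501914) = 323.4 + (-0.003460)·(35) + (+0.01126)·(-110) = 322.04 m.
That is lower than the 322.4 m at 3, so the point is downgradient.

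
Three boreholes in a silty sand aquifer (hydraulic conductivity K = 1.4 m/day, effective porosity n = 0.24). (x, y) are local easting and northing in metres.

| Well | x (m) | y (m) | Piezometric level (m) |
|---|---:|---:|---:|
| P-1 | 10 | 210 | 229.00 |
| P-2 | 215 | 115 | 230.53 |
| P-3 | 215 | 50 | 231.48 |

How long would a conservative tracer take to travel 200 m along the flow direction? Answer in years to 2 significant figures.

6.4 years

Differences from P-1: to P-2 (Δx, Δy, Δh) = (205, -95, +1.53); to P-3 = (205, -160, +2.48).
Solve a·Δx + b·Δy = Δh: det = 205·(-160) − 205·(-95) = -13325.
∂h/∂x = [(+1.53)·(-160) − (+2.48)·(-95)] / -13325 = +0.0006904
∂h/∂y = [205·(+2.48) − 205·(+1.53)] / -13325 = -0.01462
|∇h| = √(0.0006904² + -0.01462²) = 0.01464
Seepage velocity v = K·i/n = 1.4 × 0.01464 / 0.24 = 0.0854 m/day.
t = 200 / 0.0854 = 2342 days = 6.41 years.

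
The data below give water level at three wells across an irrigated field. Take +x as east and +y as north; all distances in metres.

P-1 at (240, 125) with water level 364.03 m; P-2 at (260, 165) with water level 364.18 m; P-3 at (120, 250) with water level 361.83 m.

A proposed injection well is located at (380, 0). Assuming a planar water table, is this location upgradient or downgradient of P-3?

upgradient

Taking P-1 as reference: P-2−P-1 = (20, 40, +0.15); P-3−P-1 = (-120, 125, -2.20).
Solve a·Δx + b·Δy = Δh: det = 20·125 − (-120)·40 = 7300.
∂h/∂x = [(+0.15)·125 − (-2.20)·40] / 7300 = +0.01462
∂h/∂y = [20·(-2.20) − (-120)·(+0.15)] / 7300 = -0.003562
Head at (380, 0) = 364.03 + (+0.01462)·(140) + (-0.003562)·(-125) = 366.52 m.
That is higher than the 361.83 m at P-3, so the point is upgradient.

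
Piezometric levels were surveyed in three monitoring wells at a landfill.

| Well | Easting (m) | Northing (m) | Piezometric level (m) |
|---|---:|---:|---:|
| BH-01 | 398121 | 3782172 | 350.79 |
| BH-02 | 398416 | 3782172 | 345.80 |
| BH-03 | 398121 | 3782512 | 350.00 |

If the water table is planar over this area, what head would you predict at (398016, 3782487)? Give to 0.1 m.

∂h/∂x = (345.80 − 350.79) / (398416 − 398121) = -0.01692
∂h/∂y = (350.00 − 350.79) / (3782512 − 3782172) = -0.002324
h(398016, 3782487) = 350.79 + (-0.01692)·(-105) + (-0.002324)·(315) = 350.79 +1.776 -0.732 = 351.834 m.

351.8 m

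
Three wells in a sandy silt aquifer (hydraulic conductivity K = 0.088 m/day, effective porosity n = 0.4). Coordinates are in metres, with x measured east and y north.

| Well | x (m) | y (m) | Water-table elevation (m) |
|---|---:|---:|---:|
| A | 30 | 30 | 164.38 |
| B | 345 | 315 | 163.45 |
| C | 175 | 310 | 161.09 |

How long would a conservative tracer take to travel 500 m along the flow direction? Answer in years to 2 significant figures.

Three-point gradient (reference A): Δ to B = (315, 285, -0.93), Δ to C = (145, 280, -3.29).
∂h/∂x = +0.01445, ∂h/∂y = -0.01923 (det = 46875).
|∇h| = √(0.01445² + -0.01923²) = 0.02405
Seepage velocity v = K·i/n = 0.088 × 0.02405 / 0.4 = 0.005291 m/day.
t = 500 / 0.005291 = 9.45e+04 days = 259 years.

260 years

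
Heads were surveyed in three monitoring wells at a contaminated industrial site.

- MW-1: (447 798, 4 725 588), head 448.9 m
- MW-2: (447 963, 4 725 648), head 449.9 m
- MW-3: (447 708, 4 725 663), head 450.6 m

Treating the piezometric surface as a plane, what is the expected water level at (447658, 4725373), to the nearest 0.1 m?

Differences from MW-1: to MW-2 (Δx, Δy, Δh) = (165, 60, +1.0); to MW-3 = (-90, 75, +1.7).
Determinant of the coordinate differences = 165·75 − (-90)·60 = 17775.
∂h/∂x = [(+1.0)·75 − (+1.7)·60] / 17775 = -0.001519
∂h/∂y = [165·(+1.7) − (-90)·(+1.0)] / 17775 = +0.02084
h(447658, 4725373) = 448.9 + (-0.001519)·(-140) + (+0.02084)·(-215) = 448.9 +0.213 -4.481 = 444.631 m.

444.6 m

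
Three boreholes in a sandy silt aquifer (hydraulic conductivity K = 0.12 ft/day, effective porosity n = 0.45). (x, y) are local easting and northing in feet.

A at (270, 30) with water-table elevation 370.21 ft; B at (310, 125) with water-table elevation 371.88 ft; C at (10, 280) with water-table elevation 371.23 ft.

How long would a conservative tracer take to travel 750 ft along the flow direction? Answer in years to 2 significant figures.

Three-point gradient (reference A): Δ to B = (40, 95, +1.67), Δ to C = (-260, 250, +1.02).
∂h/∂x = +0.009239, ∂h/∂y = +0.01369 (det = 34700).
|∇h| = √(0.009239² + 0.01369²) = 0.01652
Seepage velocity v = K·i/n = 0.12 × 0.01652 / 0.45 = 0.004405 ft/day.
t = 750 / 0.004405 = 1.703e+05 days = 466 years.

470 years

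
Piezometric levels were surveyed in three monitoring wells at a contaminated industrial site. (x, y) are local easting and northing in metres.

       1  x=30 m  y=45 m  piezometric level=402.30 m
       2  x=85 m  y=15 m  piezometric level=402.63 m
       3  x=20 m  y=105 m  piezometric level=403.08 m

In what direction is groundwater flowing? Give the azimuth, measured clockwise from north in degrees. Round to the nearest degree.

Three-point gradient (reference 1): Δ to 2 = (55, -30, +0.33), Δ to 3 = (-10, 60, +0.78).
∂h/∂x = +0.01440, ∂h/∂y = +0.01540 (det = 3000).
Flow direction (−∇h) has components (-0.01440 E, -0.01540 N).
Azimuth = atan2(E, N) = atan2(-0.01440, -0.01540) = 223.1° ≈ 223°.

223°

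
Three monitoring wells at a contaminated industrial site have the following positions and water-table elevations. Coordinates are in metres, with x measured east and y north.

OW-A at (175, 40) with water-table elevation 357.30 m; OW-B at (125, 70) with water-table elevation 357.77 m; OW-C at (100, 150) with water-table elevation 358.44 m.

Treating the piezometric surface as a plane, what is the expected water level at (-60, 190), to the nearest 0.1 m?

359.6 m

Taking OW-A as reference: OW-B−OW-A = (-50, 30, +0.47); OW-C−OW-A = (-75, 110, +1.14).
Solve a·Δx + b·Δy = Δh: det = (-50)·110 − (-75)·30 = -3250.
∂h/∂x = [(+0.47)·110 − (+1.14)·30] / -3250 = -0.005385
∂h/∂y = [(-50)·(+1.14) − (-75)·(+0.47)] / -3250 = +0.006692
h(-60, 190) = 357.30 + (-0.005385)·(-235) + (+0.006692)·(150) = 357.30 +1.265 +1.004 = 359.569 m.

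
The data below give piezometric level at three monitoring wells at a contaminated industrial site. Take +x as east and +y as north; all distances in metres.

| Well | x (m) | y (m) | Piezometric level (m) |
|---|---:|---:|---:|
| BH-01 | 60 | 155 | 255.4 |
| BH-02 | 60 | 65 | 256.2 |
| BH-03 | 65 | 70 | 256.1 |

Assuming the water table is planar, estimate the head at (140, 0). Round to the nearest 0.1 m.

With h = a·x + b·y + c and BH-01 as origin, the differences give:
  0·a + (-90)·b = +0.8
  5·a + (-85)·b = +0.7
Eliminate b (×(-85) and ×(-90), subtract): 450·a = -5.00 → a = ∂h/∂x = -0.01111
Back-substitute: b = ∂h/∂y = -0.008889.
h(140, 0) = 255.4 + (-0.01111)·(80) + (-0.008889)·(-155) = 255.4 -0.889 +1.378 = 255.889 m.

255.9 m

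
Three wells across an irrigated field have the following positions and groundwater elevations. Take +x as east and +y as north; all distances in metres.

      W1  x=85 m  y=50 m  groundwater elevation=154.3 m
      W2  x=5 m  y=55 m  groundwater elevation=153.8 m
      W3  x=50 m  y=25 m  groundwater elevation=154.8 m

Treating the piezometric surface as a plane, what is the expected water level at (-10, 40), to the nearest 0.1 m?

With h = a·x + b·y + c and W1 as origin, the differences give:
  (-80)·a + 5·b = -0.5
  (-35)·a + (-25)·b = +0.5
Eliminate b (×(-25) and ×5, subtract): 2175·a = 10.00 → a = ∂h/∂x = +0.004598
Back-substitute: b = ∂h/∂y = -0.02644.
h(-10, 40) = 154.3 + (+0.004598)·(-95) + (-0.02644)·(-10) = 154.3 -0.437 +0.264 = 154.128 m.

154.1 m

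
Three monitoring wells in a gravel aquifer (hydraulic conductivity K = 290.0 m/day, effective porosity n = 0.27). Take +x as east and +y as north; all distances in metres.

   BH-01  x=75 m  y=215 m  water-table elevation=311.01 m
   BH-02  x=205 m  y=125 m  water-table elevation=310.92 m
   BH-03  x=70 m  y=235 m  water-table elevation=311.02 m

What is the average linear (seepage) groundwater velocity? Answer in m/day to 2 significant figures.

0.62 m/day

Taking BH-01 as reference: BH-02−BH-01 = (130, -90, -0.09); BH-03−BH-01 = (-5, 20, +0.01).
Determinant of the coordinate differences = 130·20 − (-5)·(-90) = 2150.
∂h/∂x = [(-0.09)·20 − (+0.01)·(-90)] / 2150 = -0.0004186
∂h/∂y = [130·(+0.01) − (-5)·(-0.09)] / 2150 = +0.0003953
|∇h| = √(-0.0004186² + 0.0003953²) = 0.0005757
Seepage velocity v = K·i/n = 290.0 × 0.0005757 / 0.27 = 0.6183 m/day.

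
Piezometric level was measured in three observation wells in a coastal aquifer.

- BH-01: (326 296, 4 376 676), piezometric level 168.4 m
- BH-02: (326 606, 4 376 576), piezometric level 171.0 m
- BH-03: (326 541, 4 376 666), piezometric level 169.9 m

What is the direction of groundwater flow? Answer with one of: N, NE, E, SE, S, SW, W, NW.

NW

Three-point gradient (reference BH-01): Δ to BH-02 = (310, -100, +2.6), Δ to BH-03 = (245, -10, +1.5).
∂h/∂x = +0.005794, ∂h/∂y = -0.008037 (det = 21400).
Flow = −∇h = (-0.005794 east, +0.008037 north), which points northwest.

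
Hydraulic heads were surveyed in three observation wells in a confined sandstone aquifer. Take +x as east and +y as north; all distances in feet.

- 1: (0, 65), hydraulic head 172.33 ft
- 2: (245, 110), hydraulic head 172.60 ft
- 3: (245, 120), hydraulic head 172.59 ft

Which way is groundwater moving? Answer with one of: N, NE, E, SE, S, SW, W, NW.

NW

With h = a·x + b·y + c and 1 as origin, the differences give:
  245·a + 45·b = +0.27
  245·a + 55·b = +0.26
Eliminate b (×55 and ×45, subtract): 2450·a = 3.150 → a = ∂h/∂x = +0.001286
Back-substitute: b = ∂h/∂y = -0.0010000.
Flow = −∇h = (-0.001286 east, +0.0010000 north), which points northwest.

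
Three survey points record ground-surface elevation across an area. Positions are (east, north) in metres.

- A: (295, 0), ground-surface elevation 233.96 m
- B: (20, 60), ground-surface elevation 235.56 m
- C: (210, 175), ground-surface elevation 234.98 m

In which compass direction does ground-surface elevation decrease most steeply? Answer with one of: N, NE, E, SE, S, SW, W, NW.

With z = a·x + b·y + c and A as origin, the differences give:
  (-275)·a + 60·b = +1.60
  (-85)·a + 175·b = +1.02
Eliminate b (×175 and ×60, subtract): -43025·a = 218.800 → a = ∂z/∂x = -0.005085
Back-substitute: b = ∂z/∂y = +0.003359.
Steepest decrease is along −∇f = (+0.005085 E, -0.003359 N) → southeast.

SE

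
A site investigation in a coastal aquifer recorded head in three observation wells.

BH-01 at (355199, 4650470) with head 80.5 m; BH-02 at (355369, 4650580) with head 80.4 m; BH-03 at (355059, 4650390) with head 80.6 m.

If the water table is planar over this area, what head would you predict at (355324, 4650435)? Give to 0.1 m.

80.2 m

With h = a·x + b·y + c and BH-01 as origin, the differences give:
  170·a + 110·b = -0.1
  (-140)·a + (-80)·b = +0.1
Eliminate b (×(-80) and ×110, subtract): 1800·a = -3.00 → a = ∂h/∂x = -0.001667
Back-substitute: b = ∂h/∂y = +0.001667.
h(355324, 4650435) = 80.5 + (-0.001667)·(125) + (+0.001667)·(-35) = 80.5 -0.208 -0.058 = 80.233 m.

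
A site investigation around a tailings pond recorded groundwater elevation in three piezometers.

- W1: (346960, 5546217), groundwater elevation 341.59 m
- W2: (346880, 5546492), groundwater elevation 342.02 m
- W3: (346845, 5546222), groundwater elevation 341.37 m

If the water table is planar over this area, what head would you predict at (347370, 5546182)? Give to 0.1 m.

Taking W1 as reference: W2−W1 = (-80, 275, +0.43); W3−W1 = (-115, 5, -0.22).
Solve a·Δx + b·Δy = Δh: det = (-80)·5 − (-115)·275 = 31225.
∂h/∂x = [(+0.43)·5 − (-0.22)·275] / 31225 = +0.002006
∂h/∂y = [(-80)·(-0.22) − (-115)·(+0.43)] / 31225 = +0.002147
h(347370, 5546182) = 341.59 + (+0.002006)·(410) + (+0.002147)·(-35) = 341.59 +0.823 -0.075 = 342.337 m.

342.3 m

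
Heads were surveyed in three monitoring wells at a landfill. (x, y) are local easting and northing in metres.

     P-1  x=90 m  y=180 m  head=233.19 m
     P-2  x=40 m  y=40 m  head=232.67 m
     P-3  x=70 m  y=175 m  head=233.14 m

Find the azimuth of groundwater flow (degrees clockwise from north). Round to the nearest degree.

209°

With h = a·x + b·y + c and P-1 as origin, the differences give:
  (-50)·a + (-140)·b = -0.52
  (-20)·a + (-5)·b = -0.05
Eliminate b (×(-5) and ×(-140), subtract): -2550·a = -4.400 → a = ∂h/∂x = +0.001725
Back-substitute: b = ∂h/∂y = +0.003098.
Flow direction (−∇h) has components (-0.001725 E, -0.003098 N).
Azimuth = atan2(E, N) = atan2(-0.001725, -0.003098) = 209.1° ≈ 209°.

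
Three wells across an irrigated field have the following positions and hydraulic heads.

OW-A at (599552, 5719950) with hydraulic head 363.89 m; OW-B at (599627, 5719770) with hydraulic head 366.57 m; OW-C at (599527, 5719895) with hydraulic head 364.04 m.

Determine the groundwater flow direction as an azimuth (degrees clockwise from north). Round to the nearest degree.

303°

With h = a·x + b·y + c and OW-A as origin, the differences give:
  75·a + (-180)·b = +2.68
  (-25)·a + (-55)·b = +0.15
Eliminate b (×(-55) and ×(-180), subtract): -8625·a = -120.400 → a = ∂h/∂x = +0.01396
Back-substitute: b = ∂h/∂y = -0.009072.
Flow direction (−∇h) has components (-0.01396 E, +0.009072 N).
Azimuth = atan2(E, N) = atan2(-0.01396, +0.009072) = 303.0° ≈ 303°.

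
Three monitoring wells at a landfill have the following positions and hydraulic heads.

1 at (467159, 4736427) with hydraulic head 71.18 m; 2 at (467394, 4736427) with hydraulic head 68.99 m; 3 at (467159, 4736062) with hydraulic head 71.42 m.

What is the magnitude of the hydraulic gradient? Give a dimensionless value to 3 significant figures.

∂h/∂x = (68.99 − 71.18) / (467394 − 467159) = -0.009319
∂h/∂y = (71.42 − 71.18) / (4736062 − 4736427) = -0.0006575
|∇h| = √(-0.009319² + -0.0006575²) = 0.009342

0.00934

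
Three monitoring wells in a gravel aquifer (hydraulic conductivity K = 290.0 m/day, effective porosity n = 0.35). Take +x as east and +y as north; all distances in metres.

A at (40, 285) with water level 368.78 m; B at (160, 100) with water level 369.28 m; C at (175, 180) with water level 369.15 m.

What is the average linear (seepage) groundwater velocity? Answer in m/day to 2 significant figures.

Differences from A: to B (Δx, Δy, Δh) = (120, -185, +0.50); to C = (135, -105, +0.37).
Solve a·Δx + b·Δy = Δh: det = 120·(-105) − 135·(-185) = 12375.
∂h/∂x = [(+0.50)·(-105) − (+0.37)·(-185)] / 12375 = +0.001289
∂h/∂y = [120·(+0.37) − 135·(+0.50)] / 12375 = -0.001867
|∇h| = √(0.001289² + -0.001867²) = 0.002269
Seepage velocity v = K·i/n = 290.0 × 0.002269 / 0.35 = 1.88 m/day.

1.9 m/day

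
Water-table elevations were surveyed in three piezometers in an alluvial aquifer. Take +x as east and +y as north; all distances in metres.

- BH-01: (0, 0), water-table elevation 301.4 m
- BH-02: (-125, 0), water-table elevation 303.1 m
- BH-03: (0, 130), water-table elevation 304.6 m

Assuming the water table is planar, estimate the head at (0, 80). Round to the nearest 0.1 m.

303.4 m

∂h/∂x = (303.1 − 301.4) / (-125 − 0) = -0.01360
∂h/∂y = (304.6 − 301.4) / (130 − 0) = +0.02462
h(0, 80) = 301.4 + (-0.01360)·(0) + (+0.02462)·(80) = 301.4 -0.000 +1.969 = 303.369 m.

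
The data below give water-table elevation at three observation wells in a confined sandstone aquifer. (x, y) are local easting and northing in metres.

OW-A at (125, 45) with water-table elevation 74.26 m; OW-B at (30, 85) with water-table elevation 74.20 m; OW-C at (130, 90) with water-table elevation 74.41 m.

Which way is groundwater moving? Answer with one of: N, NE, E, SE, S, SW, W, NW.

Differences from OW-A: to OW-B (Δx, Δy, Δh) = (-95, 40, -0.06); to OW-C = (5, 45, +0.15).
Determinant of the coordinate differences = (-95)·45 − 5·40 = -4475.
∂h/∂x = [(-0.06)·45 − (+0.15)·40] / -4475 = +0.001944
∂h/∂y = [(-95)·(+0.15) − 5·(-0.06)] / -4475 = +0.003117
Flow = −∇h = (-0.001944 east, -0.003117 north), which points southwest.

SW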